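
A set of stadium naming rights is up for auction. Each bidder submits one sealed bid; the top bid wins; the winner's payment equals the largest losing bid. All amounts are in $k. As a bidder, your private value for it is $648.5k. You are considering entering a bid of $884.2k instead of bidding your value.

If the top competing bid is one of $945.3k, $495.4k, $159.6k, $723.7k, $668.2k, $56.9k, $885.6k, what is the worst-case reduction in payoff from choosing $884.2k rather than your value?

$75.2k

$945.3k: same outcome either way → loss $0k.
$495.4k: same outcome either way → loss $0k.
$159.6k: same outcome either way → loss $0k.
$723.7k: truthful gives $0k, deviation gives −$75.2k → loss $75.2k.
$668.2k: truthful gives $0k, deviation gives −$19.7k → loss $19.7k.
$56.9k: same outcome either way → loss $0k.
$885.6k: same outcome either way → loss $0k.
Maximum loss: $75.2k.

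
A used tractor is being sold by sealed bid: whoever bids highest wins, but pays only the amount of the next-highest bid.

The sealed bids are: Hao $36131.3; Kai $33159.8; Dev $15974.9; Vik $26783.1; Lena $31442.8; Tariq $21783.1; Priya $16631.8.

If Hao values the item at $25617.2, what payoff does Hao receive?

Highest bid: Hao at $36131.3, so Hao wins.
Second-highest bid: Kai at $33159.8 — that is the price the winner pays.
Hao's payoff = value − price = $25617.2 − $33159.8 = −$7542.6.

−$7542.6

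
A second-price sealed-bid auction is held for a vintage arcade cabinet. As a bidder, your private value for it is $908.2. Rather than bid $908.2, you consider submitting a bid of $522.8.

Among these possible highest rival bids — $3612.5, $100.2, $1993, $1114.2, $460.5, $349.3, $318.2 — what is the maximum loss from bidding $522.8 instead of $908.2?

$0

$3612.5: same outcome either way → loss $0.
$100.2: same outcome either way → loss $0.
$1993: same outcome either way → loss $0.
$1114.2: same outcome either way → loss $0.
$460.5: same outcome either way → loss $0.
$349.3: same outcome either way → loss $0.
$318.2: same outcome either way → loss $0.
Maximum loss: $0.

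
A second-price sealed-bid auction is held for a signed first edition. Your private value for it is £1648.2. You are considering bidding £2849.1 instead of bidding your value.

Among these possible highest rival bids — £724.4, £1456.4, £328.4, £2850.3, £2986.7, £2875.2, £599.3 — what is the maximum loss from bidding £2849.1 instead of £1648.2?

£724.4: same outcome either way → loss £0.
£1456.4: same outcome either way → loss £0.
£328.4: same outcome either way → loss £0.
£2850.3: same outcome either way → loss £0.
£2986.7: same outcome either way → loss £0.
£2875.2: same outcome either way → loss £0.
£599.3: same outcome either way → loss £0.
Maximum loss: £0.

£0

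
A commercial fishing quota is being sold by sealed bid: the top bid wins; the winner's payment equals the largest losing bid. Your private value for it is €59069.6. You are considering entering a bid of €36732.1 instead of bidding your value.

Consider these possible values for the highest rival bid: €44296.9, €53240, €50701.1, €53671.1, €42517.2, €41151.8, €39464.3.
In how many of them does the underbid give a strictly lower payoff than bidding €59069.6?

The deviation hurts exactly when the highest competing bid lies strictly between €36732.1 and €59069.6 — underbidding then forfeits a profitable win.
€44296.9: inside the interval → strictly worse (loss €14772.7).
€53240: inside the interval → strictly worse (loss €5829.6).
€50701.1: inside the interval → strictly worse (loss €8368.5).
€53671.1: inside the interval → strictly worse (loss €5398.5).
€42517.2: inside the interval → strictly worse (loss €16552.4).
€41151.8: inside the interval → strictly worse (loss €17917.8).
€39464.3: inside the interval → strictly worse (loss €19605.3).
Count: 7.

7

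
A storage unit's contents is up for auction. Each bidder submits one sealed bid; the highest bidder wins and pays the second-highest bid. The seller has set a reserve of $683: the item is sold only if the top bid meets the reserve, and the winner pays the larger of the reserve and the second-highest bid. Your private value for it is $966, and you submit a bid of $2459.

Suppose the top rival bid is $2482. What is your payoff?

Your bid $2459 is below the highest competing bid $2482, so you lose. Payoff $0.

$0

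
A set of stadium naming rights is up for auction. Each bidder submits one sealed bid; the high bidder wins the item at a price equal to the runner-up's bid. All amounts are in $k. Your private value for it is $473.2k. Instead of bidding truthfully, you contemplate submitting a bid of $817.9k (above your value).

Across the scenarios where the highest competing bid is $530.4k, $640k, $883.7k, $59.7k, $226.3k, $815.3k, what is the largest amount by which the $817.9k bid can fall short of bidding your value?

$530.4k: truthful gives $0k, deviation gives −$57.2k → loss $57.2k.
$640k: truthful gives $0k, deviation gives −$166.8k → loss $166.8k.
$883.7k: same outcome either way → loss $0k.
$59.7k: same outcome either way → loss $0k.
$226.3k: same outcome either way → loss $0k.
$815.3k: truthful gives $0k, deviation gives −$342.1k → loss $342.1k.
Maximum loss: $342.1k.

$342.1k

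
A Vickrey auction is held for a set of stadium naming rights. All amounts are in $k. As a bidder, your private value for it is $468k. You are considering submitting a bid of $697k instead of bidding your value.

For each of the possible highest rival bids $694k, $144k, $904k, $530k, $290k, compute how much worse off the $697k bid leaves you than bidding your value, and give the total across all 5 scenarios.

$288k

The deviation costs you only when the competing bid falls strictly between $468k and $697k; elsewhere both bids give the same outcome.
$694k: truthful payoff $0k, deviation payoff −$226k → loss $226k.
$144k: outcomes coincide → loss $0k.
$904k: outcomes coincide → loss $0k.
$530k: truthful payoff $0k, deviation payoff −$62k → loss $62k.
$290k: outcomes coincide → loss $0k.
Total loss = $226k + $62k = $288k.
Because the price is fixed by the runner-up's bid, deviating from your value can only change a good outcome into a bad one — never the reverse.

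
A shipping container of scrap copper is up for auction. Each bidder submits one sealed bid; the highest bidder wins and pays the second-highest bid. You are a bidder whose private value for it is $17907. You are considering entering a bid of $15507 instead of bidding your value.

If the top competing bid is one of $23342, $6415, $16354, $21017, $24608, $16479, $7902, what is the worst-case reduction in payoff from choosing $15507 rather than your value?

$23342: same outcome either way → loss $0.
$6415: same outcome either way → loss $0.
$16354: truthful gives $1553, deviation gives $0 → loss $1553.
$21017: same outcome either way → loss $0.
$24608: same outcome either way → loss $0.
$16479: truthful gives $1428, deviation gives $0 → loss $1428.
$7902: same outcome either way → loss $0.
Maximum loss: $1553.

$1553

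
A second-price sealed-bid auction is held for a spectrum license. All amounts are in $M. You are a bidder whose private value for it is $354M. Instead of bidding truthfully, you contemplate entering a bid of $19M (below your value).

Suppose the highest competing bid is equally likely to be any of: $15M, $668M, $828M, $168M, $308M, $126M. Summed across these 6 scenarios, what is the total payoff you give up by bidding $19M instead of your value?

The deviation costs you only when the competing bid falls strictly between $19M and $354M; elsewhere both bids give the same outcome.
$15M: outcomes coincide → loss $0M.
$668M: outcomes coincide → loss $0M.
$828M: outcomes coincide → loss $0M.
$168M: truthful payoff $186M, deviation payoff $0M → loss $186M.
$308M: truthful payoff $46M, deviation payoff $0M → loss $46M.
$126M: truthful payoff $228M, deviation payoff $0M → loss $228M.
Total loss = $186M + $46M + $228M = $460M.

$460M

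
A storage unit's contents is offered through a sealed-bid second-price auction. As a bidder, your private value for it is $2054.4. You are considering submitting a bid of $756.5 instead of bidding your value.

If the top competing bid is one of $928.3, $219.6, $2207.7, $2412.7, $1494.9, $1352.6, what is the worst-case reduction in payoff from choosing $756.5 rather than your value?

$1126.1

$928.3: truthful gives $1126.1, deviation gives $0 → loss $1126.1.
$219.6: same outcome either way → loss $0.
$2207.7: same outcome either way → loss $0.
$2412.7: same outcome either way → loss $0.
$1494.9: truthful gives $559.5, deviation gives $0 → loss $559.5.
$1352.6: truthful gives $701.8, deviation gives $0 → loss $701.8.
Maximum loss: $1126.1.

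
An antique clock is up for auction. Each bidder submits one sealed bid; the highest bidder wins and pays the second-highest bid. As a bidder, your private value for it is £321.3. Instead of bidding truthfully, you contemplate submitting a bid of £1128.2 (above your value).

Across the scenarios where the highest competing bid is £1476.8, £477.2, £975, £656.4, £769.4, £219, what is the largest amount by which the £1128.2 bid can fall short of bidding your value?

£653.7

£1476.8: same outcome either way → loss £0.
£477.2: truthful gives £0, deviation gives −£155.9 → loss £155.9.
£975: truthful gives £0, deviation gives −£653.7 → loss £653.7.
£656.4: truthful gives £0, deviation gives −£335.1 → loss £335.1.
£769.4: truthful gives £0, deviation gives −£448.1 → loss £448.1.
£219: same outcome either way → loss £0.
Maximum loss: £653.7.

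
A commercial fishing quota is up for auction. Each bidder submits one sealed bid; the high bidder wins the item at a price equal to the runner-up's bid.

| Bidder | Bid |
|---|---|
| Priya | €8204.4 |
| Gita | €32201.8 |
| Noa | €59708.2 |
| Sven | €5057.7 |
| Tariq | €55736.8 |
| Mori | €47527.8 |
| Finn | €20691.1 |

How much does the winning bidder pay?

Highest bid: Noa at €59708.2, so Noa wins.
Second-highest bid: Tariq at €55736.8 — that is the price the winner pays.

€55736.8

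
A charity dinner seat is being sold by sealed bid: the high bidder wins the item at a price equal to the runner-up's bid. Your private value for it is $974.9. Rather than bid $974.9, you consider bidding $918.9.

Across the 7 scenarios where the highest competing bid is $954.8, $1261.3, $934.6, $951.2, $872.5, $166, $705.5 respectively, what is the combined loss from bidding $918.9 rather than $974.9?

The deviation costs you only when the competing bid falls strictly between $918.9 and $974.9; elsewhere both bids give the same outcome.
$954.8: truthful payoff $20.1, deviation payoff $0 → loss $20.1.
$1261.3: outcomes coincide → loss $0.
$934.6: truthful payoff $40.3, deviation payoff $0 → loss $40.3.
$951.2: truthful payoff $23.7, deviation payoff $0 → loss $23.7.
$872.5: outcomes coincide → loss $0.
$166: outcomes coincide → loss $0.
$705.5: outcomes coincide → loss $0.
Total loss = $20.1 + $40.3 + $23.7 = $84.1.

$84.1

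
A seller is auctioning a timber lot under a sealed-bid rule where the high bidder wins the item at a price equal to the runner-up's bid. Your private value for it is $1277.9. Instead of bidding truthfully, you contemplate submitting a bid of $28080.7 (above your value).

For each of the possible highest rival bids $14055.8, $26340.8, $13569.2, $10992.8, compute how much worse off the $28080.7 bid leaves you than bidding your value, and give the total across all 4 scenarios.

The deviation costs you only when the competing bid falls strictly between $1277.9 and $28080.7; elsewhere both bids give the same outcome.
$14055.8: truthful payoff $0, deviation payoff −$12777.9 → loss $12777.9.
$26340.8: truthful payoff $0, deviation payoff −$25062.9 → loss $25062.9.
$13569.2: truthful payoff $0, deviation payoff −$12291.3 → loss $12291.3.
$10992.8: truthful payoff $0, deviation payoff −$9714.9 → loss $9714.9.
Total loss = $12777.9 + $25062.9 + $12291.3 + $9714.9 = $59847.

$59847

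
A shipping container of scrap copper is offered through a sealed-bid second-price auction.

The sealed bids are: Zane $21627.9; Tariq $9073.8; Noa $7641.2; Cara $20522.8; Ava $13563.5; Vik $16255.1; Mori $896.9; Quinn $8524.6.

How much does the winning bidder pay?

Highest bid: Zane at $21627.9, so Zane wins.
Second-highest bid: Cara at $20522.8 — that is the price the winner pays.

$20522.8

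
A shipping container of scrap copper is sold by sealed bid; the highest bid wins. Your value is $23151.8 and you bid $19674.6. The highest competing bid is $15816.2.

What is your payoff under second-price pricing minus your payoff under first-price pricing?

$3858.4

You have the highest bid, so you win under either rule.
Second-price: pay $15816.2 → payoff $7335.6.
First-price: pay your own bid $19674.6 → payoff $3477.2.
Difference = $7335.6 − ($3477.2) = $3858.4.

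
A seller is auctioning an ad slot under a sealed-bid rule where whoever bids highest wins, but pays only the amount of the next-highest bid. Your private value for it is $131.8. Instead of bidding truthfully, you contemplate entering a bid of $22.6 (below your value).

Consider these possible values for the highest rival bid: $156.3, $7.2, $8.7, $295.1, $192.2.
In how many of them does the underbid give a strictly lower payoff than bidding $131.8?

The deviation hurts exactly when the highest competing bid lies strictly between $22.6 and $131.8 — underbidding then forfeits a profitable win.
$156.3: above both → same outcome either way.
$7.2: below both → same outcome either way.
$8.7: below both → same outcome either way.
$295.1: above both → same outcome either way.
$192.2: above both → same outcome either way.
Count: 0.

0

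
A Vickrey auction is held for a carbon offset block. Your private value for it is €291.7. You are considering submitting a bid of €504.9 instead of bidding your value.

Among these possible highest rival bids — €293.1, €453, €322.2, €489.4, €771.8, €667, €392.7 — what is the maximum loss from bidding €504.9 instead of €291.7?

€197.7

€293.1: truthful gives €0, deviation gives −€1.4 → loss €1.4.
€453: truthful gives €0, deviation gives −€161.3 → loss €161.3.
€322.2: truthful gives €0, deviation gives −€30.5 → loss €30.5.
€489.4: truthful gives €0, deviation gives −€197.7 → loss €197.7.
€771.8: same outcome either way → loss €0.
€667: same outcome either way → loss €0.
€392.7: truthful gives €0, deviation gives −€101 → loss €101.
Maximum loss: €197.7.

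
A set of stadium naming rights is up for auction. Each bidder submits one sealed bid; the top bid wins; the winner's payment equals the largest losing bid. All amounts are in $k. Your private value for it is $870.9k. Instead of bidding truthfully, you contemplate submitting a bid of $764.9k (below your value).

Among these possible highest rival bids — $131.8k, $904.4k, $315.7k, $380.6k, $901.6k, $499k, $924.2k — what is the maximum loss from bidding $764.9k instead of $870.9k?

$0k

$131.8k: same outcome either way → loss $0k.
$904.4k: same outcome either way → loss $0k.
$315.7k: same outcome either way → loss $0k.
$380.6k: same outcome either way → loss $0k.
$901.6k: same outcome either way → loss $0k.
$499k: same outcome either way → loss $0k.
$924.2k: same outcome either way → loss $0k.
Maximum loss: $0k.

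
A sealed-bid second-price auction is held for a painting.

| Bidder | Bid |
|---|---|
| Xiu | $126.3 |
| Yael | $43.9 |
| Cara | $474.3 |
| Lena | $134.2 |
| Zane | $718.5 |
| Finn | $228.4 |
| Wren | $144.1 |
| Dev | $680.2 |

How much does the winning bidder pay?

Highest bid: Zane at $718.5, so Zane wins.
Second-highest bid: Dev at $680.2 — that is the price the winner pays.

$680.2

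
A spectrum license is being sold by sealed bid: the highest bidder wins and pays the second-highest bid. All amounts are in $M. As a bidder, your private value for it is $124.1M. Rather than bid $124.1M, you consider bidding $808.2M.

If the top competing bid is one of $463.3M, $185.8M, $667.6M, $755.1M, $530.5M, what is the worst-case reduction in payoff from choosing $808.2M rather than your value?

$631M

$463.3M: truthful gives $0M, deviation gives −$339.2M → loss $339.2M.
$185.8M: truthful gives $0M, deviation gives −$61.7M → loss $61.7M.
$667.6M: truthful gives $0M, deviation gives −$543.5M → loss $543.5M.
$755.1M: truthful gives $0M, deviation gives −$631M → loss $631M.
$530.5M: truthful gives $0M, deviation gives −$406.4M → loss $406.4M.
Maximum loss: $631M.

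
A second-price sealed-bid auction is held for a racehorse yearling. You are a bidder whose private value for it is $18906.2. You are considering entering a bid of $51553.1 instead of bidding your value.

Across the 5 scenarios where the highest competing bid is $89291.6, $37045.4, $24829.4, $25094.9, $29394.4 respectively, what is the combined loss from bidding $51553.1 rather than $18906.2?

$40739.3

The deviation costs you only when the competing bid falls strictly between $18906.2 and $51553.1; elsewhere both bids give the same outcome.
$89291.6: outcomes coincide → loss $0.
$37045.4: truthful payoff $0, deviation payoff −$18139.2 → loss $18139.2.
$24829.4: truthful payoff $0, deviation payoff −$5923.2 → loss $5923.2.
$25094.9: truthful payoff $0, deviation payoff −$6188.7 → loss $6188.7.
$29394.4: truthful payoff $0, deviation payoff −$10488.2 → loss $10488.2.
Total loss = $18139.2 + $5923.2 + $6188.7 + $10488.2 = $40739.3.
In a second-price auction your bid sets only whether you win, not what you pay, so bidding your true value is weakly dominant.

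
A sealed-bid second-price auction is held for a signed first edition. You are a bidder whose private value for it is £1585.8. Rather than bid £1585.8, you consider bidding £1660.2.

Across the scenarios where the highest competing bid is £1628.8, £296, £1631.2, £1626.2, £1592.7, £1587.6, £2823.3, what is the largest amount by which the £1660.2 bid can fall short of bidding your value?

£1628.8: truthful gives £0, deviation gives −£43 → loss £43.
£296: same outcome either way → loss £0.
£1631.2: truthful gives £0, deviation gives −£45.4 → loss £45.4.
£1626.2: truthful gives £0, deviation gives −£40.4 → loss £40.4.
£1592.7: truthful gives £0, deviation gives −£6.9 → loss £6.9.
£1587.6: truthful gives £0, deviation gives −£1.8 → loss £1.8.
£2823.3: same outcome either way → loss £0.
Maximum loss: £45.4.

£45.4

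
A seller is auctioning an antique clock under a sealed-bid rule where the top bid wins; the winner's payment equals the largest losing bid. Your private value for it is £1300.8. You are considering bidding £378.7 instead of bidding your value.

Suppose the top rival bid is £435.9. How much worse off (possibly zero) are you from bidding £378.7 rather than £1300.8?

Bidding your value £1300.8: you win (since £1300.8 > £435.9) and pay £435.9. Payoff £864.9.
Bidding £378.7: you lose. Payoff £0.
The competing bid £435.9 lies between your shaded bid and your value, so underbidding forfeits an item you could have won at a profitable price.
Loss from deviating = £864.9 − (£0) = £864.9.

£864.9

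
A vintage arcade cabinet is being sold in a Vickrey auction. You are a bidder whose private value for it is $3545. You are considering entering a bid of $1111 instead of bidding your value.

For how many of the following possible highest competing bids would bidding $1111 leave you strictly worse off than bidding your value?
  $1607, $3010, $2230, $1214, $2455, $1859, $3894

6

The deviation hurts exactly when the highest competing bid lies strictly between $1111 and $3545 — underbidding then forfeits a profitable win.
$1607: inside the interval → strictly worse (loss $1938).
$3010: inside the interval → strictly worse (loss $535).
$2230: inside the interval → strictly worse (loss $1315).
$1214: inside the interval → strictly worse (loss $2331).
$2455: inside the interval → strictly worse (loss $1090).
$1859: inside the interval → strictly worse (loss $1686).
$3894: above both → same outcome either way.
Count: 6.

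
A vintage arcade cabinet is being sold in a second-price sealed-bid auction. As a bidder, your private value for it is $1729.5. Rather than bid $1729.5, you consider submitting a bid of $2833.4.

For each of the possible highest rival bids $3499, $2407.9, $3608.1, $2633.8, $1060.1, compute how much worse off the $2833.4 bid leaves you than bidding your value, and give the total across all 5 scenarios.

The deviation costs you only when the competing bid falls strictly between $1729.5 and $2833.4; elsewhere both bids give the same outcome.
$3499: outcomes coincide → loss $0.
$2407.9: truthful payoff $0, deviation payoff −$678.4 → loss $678.4.
$3608.1: outcomes coincide → loss $0.
$2633.8: truthful payoff $0, deviation payoff −$904.3 → loss $904.3.
$1060.1: outcomes coincide → loss $0.
Total loss = $678.4 + $904.3 = $1582.7.
In a second-price auction your bid sets only whether you win, not what you pay, so bidding your true value is weakly dominant.

$1582.7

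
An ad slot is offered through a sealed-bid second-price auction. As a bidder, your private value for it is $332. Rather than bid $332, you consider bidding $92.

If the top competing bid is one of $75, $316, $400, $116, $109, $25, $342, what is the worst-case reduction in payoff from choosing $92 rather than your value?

$223

$75: same outcome either way → loss $0.
$316: truthful gives $16, deviation gives $0 → loss $16.
$400: same outcome either way → loss $0.
$116: truthful gives $216, deviation gives $0 → loss $216.
$109: truthful gives $223, deviation gives $0 → loss $223.
$25: same outcome either way → loss $0.
$342: same outcome either way → loss $0.
Maximum loss: $223.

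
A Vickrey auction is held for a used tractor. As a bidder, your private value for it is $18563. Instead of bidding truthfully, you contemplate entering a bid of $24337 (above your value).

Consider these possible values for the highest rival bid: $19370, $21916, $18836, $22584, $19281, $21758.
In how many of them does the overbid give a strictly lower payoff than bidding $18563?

The deviation hurts exactly when the highest competing bid lies strictly between $18563 and $24337 — overbidding then wins at a price above your value.
$19370: inside the interval → strictly worse (loss $807).
$21916: inside the interval → strictly worse (loss $3353).
$18836: inside the interval → strictly worse (loss $273).
$22584: inside the interval → strictly worse (loss $4021).
$19281: inside the interval → strictly worse (loss $718).
$21758: inside the interval → strictly worse (loss $3195).
Count: 6.

6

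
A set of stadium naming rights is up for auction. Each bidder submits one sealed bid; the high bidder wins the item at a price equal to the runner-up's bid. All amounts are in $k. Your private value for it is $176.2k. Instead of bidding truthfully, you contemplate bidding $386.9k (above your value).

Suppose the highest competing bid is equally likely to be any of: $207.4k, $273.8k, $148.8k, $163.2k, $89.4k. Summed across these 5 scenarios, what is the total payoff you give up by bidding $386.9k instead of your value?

$128.8k

The deviation costs you only when the competing bid falls strictly between $176.2k and $386.9k; elsewhere both bids give the same outcome.
$207.4k: truthful payoff $0k, deviation payoff −$31.2k → loss $31.2k.
$273.8k: truthful payoff $0k, deviation payoff −$97.6k → loss $97.6k.
$148.8k: outcomes coincide → loss $0k.
$163.2k: outcomes coincide → loss $0k.
$89.4k: outcomes coincide → loss $0k.
Total loss = $31.2k + $97.6k = $128.8k.
In a second-price auction your bid sets only whether you win, not what you pay, so bidding your true value is weakly dominant.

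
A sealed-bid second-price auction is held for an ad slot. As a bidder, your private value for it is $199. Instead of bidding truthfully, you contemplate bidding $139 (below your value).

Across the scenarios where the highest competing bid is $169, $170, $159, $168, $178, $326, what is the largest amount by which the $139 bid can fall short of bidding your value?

$169: truthful gives $30, deviation gives $0 → loss $30.
$170: truthful gives $29, deviation gives $0 → loss $29.
$159: truthful gives $40, deviation gives $0 → loss $40.
$168: truthful gives $31, deviation gives $0 → loss $31.
$178: truthful gives $21, deviation gives $0 → loss $21.
$326: same outcome either way → loss $0.
Maximum loss: $40.

$40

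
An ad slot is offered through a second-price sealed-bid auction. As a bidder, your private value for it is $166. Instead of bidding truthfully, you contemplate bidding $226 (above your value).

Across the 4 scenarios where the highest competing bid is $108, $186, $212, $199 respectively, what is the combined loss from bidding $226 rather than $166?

$99

The deviation costs you only when the competing bid falls strictly between $166 and $226; elsewhere both bids give the same outcome.
$108: outcomes coincide → loss $0.
$186: truthful payoff $0, deviation payoff −$20 → loss $20.
$212: truthful payoff $0, deviation payoff −$46 → loss $46.
$199: truthful payoff $0, deviation payoff −$33 → loss $33.
Total loss = $20 + $46 + $33 = $99.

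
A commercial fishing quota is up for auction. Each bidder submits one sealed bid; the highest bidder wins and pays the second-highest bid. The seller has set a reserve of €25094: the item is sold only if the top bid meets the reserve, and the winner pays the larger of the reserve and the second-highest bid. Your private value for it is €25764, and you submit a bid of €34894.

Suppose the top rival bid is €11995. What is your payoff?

Your bid €34894 is the highest and exceeds the reserve.
Price = max(second-highest bid, reserve) = max(€11995, €25094) = €25094.
Payoff = €25764 − €25094 = €670.

€670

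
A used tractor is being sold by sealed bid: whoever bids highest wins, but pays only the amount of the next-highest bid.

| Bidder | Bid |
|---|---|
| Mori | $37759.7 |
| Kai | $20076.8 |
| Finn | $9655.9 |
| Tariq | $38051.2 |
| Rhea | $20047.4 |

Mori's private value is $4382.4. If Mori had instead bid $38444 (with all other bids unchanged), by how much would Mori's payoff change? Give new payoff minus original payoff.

−$33668.8

The highest bid among the other bidders is $38051.2; Mori's bid doesn't change that.
Original bid $37759.7: Mori is not highest (top rival bid is $38051.2); payoff $0.
Alternative bid $38444: Mori is highest, pays the top rival bid $38051.2; payoff $4382.4 − $38051.2 = −$33668.8.
Change in payoff = −$33668.8 − ($0) = −$33668.8.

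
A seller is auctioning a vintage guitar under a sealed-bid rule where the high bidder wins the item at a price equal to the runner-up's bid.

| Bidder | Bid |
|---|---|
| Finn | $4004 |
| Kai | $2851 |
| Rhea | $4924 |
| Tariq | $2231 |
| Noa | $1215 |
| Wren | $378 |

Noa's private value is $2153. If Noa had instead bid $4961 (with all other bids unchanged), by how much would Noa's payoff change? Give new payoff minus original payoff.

−$2771

The highest bid among the other bidders is $4924; Noa's bid doesn't change that.
Original bid $1215: Noa is not highest (top rival bid is $4924); payoff $0.
Alternative bid $4961: Noa is highest, pays the top rival bid $4924; payoff $2153 − $4924 = −$2771.
Change in payoff = −$2771 − ($0) = −$2771.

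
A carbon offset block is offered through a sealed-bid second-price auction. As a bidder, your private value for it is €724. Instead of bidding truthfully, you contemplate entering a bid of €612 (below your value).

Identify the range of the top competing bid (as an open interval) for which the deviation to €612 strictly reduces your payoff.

If the competing bid is below €612, both bids win at the same price — no difference.
If it is above €724, both bids lose — no difference.
If it lies strictly between €612 and €724, bidding your value wins at a price below your value (positive payoff) while bidding €612 loses (payoff 0).
So the deviation strictly hurts on the open interval (€612, €724).
Because the price is fixed by the runner-up's bid, deviating from your value can only change a good outcome into a bad one — never the reverse.

(€612, €724)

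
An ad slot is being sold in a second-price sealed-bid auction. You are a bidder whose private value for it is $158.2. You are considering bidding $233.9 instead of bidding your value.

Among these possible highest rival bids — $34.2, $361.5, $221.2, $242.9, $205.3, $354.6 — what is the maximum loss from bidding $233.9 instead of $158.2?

$63

$34.2: same outcome either way → loss $0.
$361.5: same outcome either way → loss $0.
$221.2: truthful gives $0, deviation gives −$63 → loss $63.
$242.9: same outcome either way → loss $0.
$205.3: truthful gives $0, deviation gives −$47.1 → loss $47.1.
$354.6: same outcome either way → loss $0.
Maximum loss: $63.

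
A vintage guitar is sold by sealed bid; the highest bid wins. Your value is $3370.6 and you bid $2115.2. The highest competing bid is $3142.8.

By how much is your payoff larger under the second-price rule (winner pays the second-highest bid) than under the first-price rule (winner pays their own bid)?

Your bid $2115.2 is below $3142.8, so you lose under either rule.
Payoff is $0 in both cases; difference = $0.

$0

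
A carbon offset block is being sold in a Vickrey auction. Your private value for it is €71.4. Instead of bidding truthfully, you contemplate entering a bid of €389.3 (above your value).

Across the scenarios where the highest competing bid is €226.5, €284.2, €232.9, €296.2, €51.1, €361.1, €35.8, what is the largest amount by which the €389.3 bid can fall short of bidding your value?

€226.5: truthful gives €0, deviation gives −€155.1 → loss €155.1.
€284.2: truthful gives €0, deviation gives −€212.8 → loss €212.8.
€232.9: truthful gives €0, deviation gives −€161.5 → loss €161.5.
€296.2: truthful gives €0, deviation gives −€224.8 → loss €224.8.
€51.1: same outcome either way → loss €0.
€361.1: truthful gives €0, deviation gives −€289.7 → loss €289.7.
€35.8: same outcome either way → loss €0.
Maximum loss: €289.7.

€289.7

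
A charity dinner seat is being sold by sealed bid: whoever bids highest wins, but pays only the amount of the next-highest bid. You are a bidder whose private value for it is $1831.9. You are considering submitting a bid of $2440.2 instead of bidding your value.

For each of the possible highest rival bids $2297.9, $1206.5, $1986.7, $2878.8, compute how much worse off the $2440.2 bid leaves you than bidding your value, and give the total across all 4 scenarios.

The deviation costs you only when the competing bid falls strictly between $1831.9 and $2440.2; elsewhere both bids give the same outcome.
$2297.9: truthful payoff $0, deviation payoff −$466 → loss $466.
$1206.5: outcomes coincide → loss $0.
$1986.7: truthful payoff $0, deviation payoff −$154.8 → loss $154.8.
$2878.8: outcomes coincide → loss $0.
Total loss = $466 + $154.8 = $620.8.

$620.8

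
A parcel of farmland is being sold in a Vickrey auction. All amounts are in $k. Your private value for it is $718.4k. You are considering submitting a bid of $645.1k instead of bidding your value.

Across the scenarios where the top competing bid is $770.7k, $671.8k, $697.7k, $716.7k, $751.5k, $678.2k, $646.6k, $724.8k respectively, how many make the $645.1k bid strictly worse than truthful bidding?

5

The deviation hurts exactly when the highest competing bid lies strictly between $645.1k and $718.4k — underbidding then forfeits a profitable win.
$770.7k: above both → same outcome either way.
$671.8k: inside the interval → strictly worse (loss $46.6k).
$697.7k: inside the interval → strictly worse (loss $20.7k).
$716.7k: inside the interval → strictly worse (loss $1.7k).
$751.5k: above both → same outcome either way.
$678.2k: inside the interval → strictly worse (loss $40.2k).
$646.6k: inside the interval → strictly worse (loss $71.8k).
$724.8k: above both → same outcome either way.
Count: 5.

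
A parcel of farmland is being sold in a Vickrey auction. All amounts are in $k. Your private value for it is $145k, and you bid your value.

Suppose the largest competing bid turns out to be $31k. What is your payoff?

$114k

Your bid $145k exceeds the highest competing bid $31k, so you win.
In a second-price auction the winner pays the second-highest bid, $31k.
Payoff = value − price = $145k − $31k = $114k.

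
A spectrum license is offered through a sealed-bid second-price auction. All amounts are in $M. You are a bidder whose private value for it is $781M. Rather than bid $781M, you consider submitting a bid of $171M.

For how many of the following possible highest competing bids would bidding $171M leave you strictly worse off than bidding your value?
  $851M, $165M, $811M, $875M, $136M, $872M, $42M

The deviation hurts exactly when the highest competing bid lies strictly between $171M and $781M — underbidding then forfeits a profitable win.
$851M: above both → same outcome either way.
$165M: below both → same outcome either way.
$811M: above both → same outcome either way.
$875M: above both → same outcome either way.
$136M: below both → same outcome either way.
$872M: above both → same outcome either way.
$42M: below both → same outcome either way.
Count: 0.

0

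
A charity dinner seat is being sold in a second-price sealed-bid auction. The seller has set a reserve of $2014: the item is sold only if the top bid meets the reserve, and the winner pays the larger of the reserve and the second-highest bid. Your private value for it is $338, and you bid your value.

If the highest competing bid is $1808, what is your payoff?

Your bid $338 is below the highest competing bid $1808, so you lose. Payoff $0.

$0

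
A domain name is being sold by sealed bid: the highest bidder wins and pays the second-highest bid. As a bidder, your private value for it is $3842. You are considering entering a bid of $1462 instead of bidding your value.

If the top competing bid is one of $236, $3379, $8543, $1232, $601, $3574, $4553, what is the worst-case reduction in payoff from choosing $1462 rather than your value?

$463

$236: same outcome either way → loss $0.
$3379: truthful gives $463, deviation gives $0 → loss $463.
$8543: same outcome either way → loss $0.
$1232: same outcome either way → loss $0.
$601: same outcome either way → loss $0.
$3574: truthful gives $268, deviation gives $0 → loss $268.
$4553: same outcome either way → loss $0.
Maximum loss: $463.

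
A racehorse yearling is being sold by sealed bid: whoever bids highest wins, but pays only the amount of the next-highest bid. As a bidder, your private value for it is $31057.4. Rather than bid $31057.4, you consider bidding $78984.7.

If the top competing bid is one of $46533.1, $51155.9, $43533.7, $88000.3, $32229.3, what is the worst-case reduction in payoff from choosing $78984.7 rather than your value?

$20098.5

$46533.1: truthful gives $0, deviation gives −$15475.7 → loss $15475.7.
$51155.9: truthful gives $0, deviation gives −$20098.5 → loss $20098.5.
$43533.7: truthful gives $0, deviation gives −$12476.3 → loss $12476.3.
$88000.3: same outcome either way → loss $0.
$32229.3: truthful gives $0, deviation gives −$1171.9 → loss $1171.9.
Maximum loss: $20098.5.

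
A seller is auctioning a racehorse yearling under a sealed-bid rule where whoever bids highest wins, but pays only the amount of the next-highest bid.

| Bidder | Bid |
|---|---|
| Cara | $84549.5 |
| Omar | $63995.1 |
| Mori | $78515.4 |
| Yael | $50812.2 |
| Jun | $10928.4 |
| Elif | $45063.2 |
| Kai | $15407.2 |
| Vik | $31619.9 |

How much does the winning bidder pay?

$78515.4

Highest bid: Cara at $84549.5, so Cara wins.
Second-highest bid: Mori at $78515.4 — that is the price the winner pays.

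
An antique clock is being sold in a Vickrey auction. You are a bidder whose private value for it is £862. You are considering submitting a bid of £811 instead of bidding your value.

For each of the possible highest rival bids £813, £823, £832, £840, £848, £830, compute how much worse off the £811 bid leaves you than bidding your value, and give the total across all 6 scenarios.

£186

The deviation costs you only when the competing bid falls strictly between £811 and £862; elsewhere both bids give the same outcome.
£813: truthful payoff £49, deviation payoff £0 → loss £49.
£823: truthful payoff £39, deviation payoff £0 → loss £39.
£832: truthful payoff £30, deviation payoff £0 → loss £30.
£840: truthful payoff £22, deviation payoff £0 → loss £22.
£848: truthful payoff £14, deviation payoff £0 → loss £14.
£830: truthful payoff £32, deviation payoff £0 → loss £32.
Total loss = £49 + £39 + £30 + £22 + £14 + £32 = £186.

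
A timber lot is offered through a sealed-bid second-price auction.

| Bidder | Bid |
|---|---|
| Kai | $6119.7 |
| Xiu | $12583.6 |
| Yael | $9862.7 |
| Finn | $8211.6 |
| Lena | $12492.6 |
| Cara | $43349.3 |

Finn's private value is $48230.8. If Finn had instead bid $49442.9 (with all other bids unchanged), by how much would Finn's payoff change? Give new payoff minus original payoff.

$4881.5

The highest bid among the other bidders is $43349.3; Finn's bid doesn't change that.
Original bid $8211.6: Finn is not highest (top rival bid is $43349.3); payoff $0.
Alternative bid $49442.9: Finn is highest, pays the top rival bid $43349.3; payoff $48230.8 − $43349.3 = $4881.5.
Change in payoff = $4881.5 − ($0) = $4881.5.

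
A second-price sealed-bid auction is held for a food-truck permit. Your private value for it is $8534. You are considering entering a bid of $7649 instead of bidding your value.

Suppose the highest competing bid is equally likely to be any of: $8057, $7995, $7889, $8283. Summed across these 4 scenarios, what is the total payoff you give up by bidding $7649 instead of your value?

The deviation costs you only when the competing bid falls strictly between $7649 and $8534; elsewhere both bids give the same outcome.
$8057: truthful payoff $477, deviation payoff $0 → loss $477.
$7995: truthful payoff $539, deviation payoff $0 → loss $539.
$7889: truthful payoff $645, deviation payoff $0 → loss $645.
$8283: truthful payoff $251, deviation payoff $0 → loss $251.
Total loss = $477 + $539 + $645 + $251 = $1912.

$1912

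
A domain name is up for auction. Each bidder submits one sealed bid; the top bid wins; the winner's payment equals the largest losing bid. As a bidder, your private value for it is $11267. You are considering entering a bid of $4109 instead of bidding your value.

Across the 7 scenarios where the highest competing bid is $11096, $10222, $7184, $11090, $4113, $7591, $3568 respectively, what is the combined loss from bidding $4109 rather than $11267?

$16306

The deviation costs you only when the competing bid falls strictly between $4109 and $11267; elsewhere both bids give the same outcome.
$11096: truthful payoff $171, deviation payoff $0 → loss $171.
$10222: truthful payoff $1045, deviation payoff $0 → loss $1045.
$7184: truthful payoff $4083, deviation payoff $0 → loss $4083.
$11090: truthful payoff $177, deviation payoff $0 → loss $177.
$4113: truthful payoff $7154, deviation payoff $0 → loss $7154.
$7591: truthful payoff $3676, deviation payoff $0 → loss $3676.
$3568: outcomes coincide → loss $0.
Total loss = $171 + $1045 + $4083 + $177 + $7154 + $3676 = $16306.
In a second-price auction your bid sets only whether you win, not what you pay, so bidding your true value is weakly dominant.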